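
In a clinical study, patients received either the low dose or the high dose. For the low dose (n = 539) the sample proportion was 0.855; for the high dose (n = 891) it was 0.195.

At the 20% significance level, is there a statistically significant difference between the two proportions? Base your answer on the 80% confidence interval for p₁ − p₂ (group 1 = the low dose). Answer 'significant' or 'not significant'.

significant

SE₁ = √(p̂₁(1−p̂₁)/n₁) = √(0.8550·0.1450/539) = 0.01517; SE₂ = √(0.1950·0.8050/891) = 0.01327.
Independent samples: SE of the difference = √(SE₁² + SE₂²) = √(0.0002301289 + 0.0001760929) = 0.02015.
z* for 80% confidence is 1.282, so the margin of error is 1.282 × 0.02015 = 0.02583.
Point estimate p̂₁ − p̂₂ = 0.8550 − 0.1950 = 0.6600.
0.6600 ± 0.02583 → (0.63417, 0.68583).
The interval (0.63417, 0.68583) does not contain 0, so the difference is significant.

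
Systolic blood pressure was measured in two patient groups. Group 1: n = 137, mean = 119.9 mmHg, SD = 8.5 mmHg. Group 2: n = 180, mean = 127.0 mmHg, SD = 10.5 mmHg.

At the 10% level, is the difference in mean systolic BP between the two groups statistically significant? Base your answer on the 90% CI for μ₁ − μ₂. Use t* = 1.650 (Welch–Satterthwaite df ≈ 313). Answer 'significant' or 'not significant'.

significant

Standard errors of each mean: 8.5/√137 = 0.7262 and 10.5/√180 = 0.7826.
SE(x̄₁ − x̄₂) = √(0.7262² + 0.7826²) = 1.0676 for independent samples with unequal variances.
With t* = 1.650, the margin is 1.650 × 1.0676 = 1.7615.
x̄₁ − x̄₂ = 119.9 − 127.0 = -7.1000; the interval is -7.1000 ± 1.7615 = (-8.8615, -5.3385).
The interval (-8.8615, -5.3385) does not contain 0, so the difference is significant.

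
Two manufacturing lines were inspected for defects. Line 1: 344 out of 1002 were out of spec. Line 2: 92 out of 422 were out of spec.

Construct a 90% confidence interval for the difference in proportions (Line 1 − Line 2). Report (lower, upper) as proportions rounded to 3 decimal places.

First, p̂₁ = 344/1002 = 0.3433; p̂₂ = 92/422 = 0.2180.
The two standard errors are √(0.3433×0.6567/1002) = 0.01500 and √(0.2180×0.7820/422) = 0.02010.
Because the samples are independent, SE_diff = √(0.01500² + 0.02010²) = 0.02508.
Using z* = 1.645 for 90%, ME = 1.645 × 0.02508 = 0.04126.
p̂₁ − p̂₂ = 0.1253; interval 0.1253 ± 0.04126 gives (0.084, 0.167).

(0.084, 0.167)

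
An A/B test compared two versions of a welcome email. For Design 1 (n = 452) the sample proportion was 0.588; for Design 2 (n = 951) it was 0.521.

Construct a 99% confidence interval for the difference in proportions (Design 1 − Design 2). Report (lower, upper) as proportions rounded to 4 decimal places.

(-0.0058, 0.1398)

SE₁ = √(p̂₁(1−p̂₁)/n₁) = √(0.5880·0.4120/452) = 0.02315; SE₂ = √(0.5210·0.4790/951) = 0.01620.
Independent samples: SE of the difference = √(SE₁² + SE₂²) = √(0.0005359225 + 0.00026244) = 0.02826.
z* for 99% confidence is 2.576, so the margin of error is 2.576 × 0.02826 = 0.07280.
Point estimate p̂₁ − p̂₂ = 0.5880 − 0.5210 = 0.0670.
0.0670 ± 0.07280 → (-0.0058, 0.1398).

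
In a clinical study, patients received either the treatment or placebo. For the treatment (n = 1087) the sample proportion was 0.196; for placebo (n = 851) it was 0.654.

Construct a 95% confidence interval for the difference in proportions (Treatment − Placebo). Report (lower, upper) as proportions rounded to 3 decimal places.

SE₁ = √(p̂₁(1−p̂₁)/n₁) = √(0.1960·0.8040/1087) = 0.01204; SE₂ = √(0.6540·0.3460/851) = 0.01631.
Independent samples: SE of the difference = √(SE₁² + SE₂²) = √(0.0001449616 + 0.0002660161) = 0.02027.
z* for 95% confidence is 1.960, so the margin of error is 1.960 × 0.02027 = 0.03973.
Point estimate p̂₁ − p̂₂ = 0.1960 − 0.6540 = -0.4580.
-0.4580 ± 0.03973 → (-0.498, -0.418).

(-0.498, -0.418)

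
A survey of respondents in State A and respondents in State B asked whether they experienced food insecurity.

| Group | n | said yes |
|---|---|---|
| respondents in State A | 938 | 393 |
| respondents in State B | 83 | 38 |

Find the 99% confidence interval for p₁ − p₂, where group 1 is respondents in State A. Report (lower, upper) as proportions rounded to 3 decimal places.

(-0.186, 0.108)

Sample proportions: 393/938 = 0.4190, 38/83 = 0.4578.
Each SE is √(p̂(1−p̂)/n): √(0.4190·0.5810/938) = 0.01611 and √(0.4578·0.5422/83) = 0.05469.
SE(p̂₁ − p̂₂) = √(SE₁² + SE₂²) = √(0.0002595321 + 0.0029909961) = 0.05701, since the two samples are independent.
At 99% confidence z* = 2.576; margin = 2.576 × 0.05701 = 0.14686.
The difference is 0.4190 − 0.4578 = -0.0388, so the interval is -0.0388 ± 0.14686 = (-0.186, 0.108).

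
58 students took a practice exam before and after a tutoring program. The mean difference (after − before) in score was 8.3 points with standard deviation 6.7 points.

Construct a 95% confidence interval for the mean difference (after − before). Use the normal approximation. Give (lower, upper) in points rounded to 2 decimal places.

This is a matched-pairs design, so SE = s_d/√n = 6.7/√58 = 0.8798.
Margin = 1.960 × 0.8798 = 1.7244; the interval is 8.3 ± 1.7244 = (6.58, 10.02).

(6.58, 10.02)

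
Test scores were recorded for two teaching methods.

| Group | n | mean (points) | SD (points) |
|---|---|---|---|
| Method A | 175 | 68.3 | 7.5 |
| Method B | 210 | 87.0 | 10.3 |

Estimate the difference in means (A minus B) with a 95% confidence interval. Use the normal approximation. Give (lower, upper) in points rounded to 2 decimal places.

(-20.48, -16.92)

Standard errors of each mean: 7.5/√175 = 0.5669 and 10.3/√210 = 0.7108.
SE(x̄₁ − x̄₂) = √(0.5669² + 0.7108²) = 0.9092 for independent samples with unequal variances.
With z* = 1.960, the margin is 1.960 × 0.9092 = 1.7820.
x̄₁ − x̄₂ = 68.3 − 87.0 = -18.7000; the interval is -18.7000 ± 1.7820 = (-20.48, -16.92).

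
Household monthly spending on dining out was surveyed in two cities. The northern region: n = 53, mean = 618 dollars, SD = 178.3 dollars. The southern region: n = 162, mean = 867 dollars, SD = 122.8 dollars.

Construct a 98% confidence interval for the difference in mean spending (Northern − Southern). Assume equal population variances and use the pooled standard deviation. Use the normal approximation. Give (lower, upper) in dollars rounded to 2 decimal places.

(-299.95, -198.05)

Pooled variance s_p² = [52·178.3² + 161·122.8²] / (53+162−2) = 19159.5330, so s_p = 138.4180.
SE_diff = s_p·√(1/n₁ + 1/n₂) = 138.4180·√(1/53 + 1/162) = 21.9036.
z* = 2.326; margin = 2.326 × 21.9036 = 50.9478.
Difference = 618 − 867 = -249.0000.
-249.0000 ± 50.9478 → (-299.95, -198.05).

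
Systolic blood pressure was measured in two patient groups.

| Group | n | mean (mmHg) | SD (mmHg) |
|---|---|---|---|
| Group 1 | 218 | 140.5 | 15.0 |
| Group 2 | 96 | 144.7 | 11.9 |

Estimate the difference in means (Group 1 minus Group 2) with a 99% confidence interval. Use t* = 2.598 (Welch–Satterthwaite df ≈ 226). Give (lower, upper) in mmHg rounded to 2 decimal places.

(-8.31, -0.09)

Standard errors of each mean: 15.0/√218 = 1.0159 and 11.9/√96 = 1.2145.
SE(x̄₁ − x̄₂) = √(1.0159² + 1.2145²) = 1.5834 for independent samples with unequal variances.
With t* = 2.598, the margin is 2.598 × 1.5834 = 4.1137.
x̄₁ − x̄₂ = 140.5 − 144.7 = -4.2000; the interval is -4.2000 ± 4.1137 = (-8.31, -0.09).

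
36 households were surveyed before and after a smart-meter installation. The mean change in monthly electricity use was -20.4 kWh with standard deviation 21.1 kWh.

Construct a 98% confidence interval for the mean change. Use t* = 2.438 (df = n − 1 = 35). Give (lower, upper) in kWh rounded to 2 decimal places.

(-28.97, -11.83)

This is a matched-pairs design, so SE = s_d/√n = 21.1/√36 = 3.5167.
Margin = 2.438 × 3.5167 = 8.5737; the interval is -20.4 ± 8.5737 = (-28.97, -11.83).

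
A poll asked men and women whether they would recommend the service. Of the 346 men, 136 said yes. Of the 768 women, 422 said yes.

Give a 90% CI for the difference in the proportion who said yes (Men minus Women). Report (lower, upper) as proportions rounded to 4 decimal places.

(-0.2087, -0.1041)

p̂₁ = 136/346 = 0.3931 and p̂₂ = 422/768 = 0.5495.
SE₁ = √(p̂₁(1−p̂₁)/n₁) = √(0.3931·0.6069/346) = 0.02626; SE₂ = √(0.5495·0.4505/768) = 0.01795.
Independent samples: SE of the difference = √(SE₁² + SE₂²) = √(0.0006895876 + 0.0003222025) = 0.03181.
z* for 90% confidence is 1.645, so the margin of error is 1.645 × 0.03181 = 0.05233.
Point estimate p̂₁ − p̂₂ = 0.3931 − 0.5495 = -0.1564.
-0.1564 ± 0.05233 → (-0.2087, -0.1041).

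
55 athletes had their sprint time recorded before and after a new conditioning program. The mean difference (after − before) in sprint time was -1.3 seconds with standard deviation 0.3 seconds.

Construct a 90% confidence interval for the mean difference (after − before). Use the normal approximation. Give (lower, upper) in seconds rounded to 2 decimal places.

(-1.37, -1.23)

Paired design: SE = s_d/√n = 0.3/√55 = 0.0405.
z* = 1.645; margin of error = 1.645 × 0.0405 = 0.0666.
-1.3 ± 0.0666 → (-1.37, -1.23).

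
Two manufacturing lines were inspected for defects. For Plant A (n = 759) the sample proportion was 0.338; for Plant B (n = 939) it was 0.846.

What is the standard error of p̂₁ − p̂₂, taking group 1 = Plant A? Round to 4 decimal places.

SE₁ = √(p̂₁(1−p̂₁)/n₁) = √(0.3380·0.6620/759) = 0.01717; SE₂ = √(0.8460·0.1540/939) = 0.01178.
Independent samples: SE of the difference = √(SE₁² + SE₂²) = √(0.0002948089 + 0.0001387684) = 0.02082.

0.0208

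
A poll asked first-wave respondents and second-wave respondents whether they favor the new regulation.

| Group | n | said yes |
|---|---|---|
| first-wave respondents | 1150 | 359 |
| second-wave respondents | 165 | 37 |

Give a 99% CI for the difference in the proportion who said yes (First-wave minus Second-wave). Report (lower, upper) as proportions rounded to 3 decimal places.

(-0.003, 0.179)

First, p̂₁ = 359/1150 = 0.3122; p̂₂ = 37/165 = 0.2242.
The two standard errors are √(0.3122×0.6878/1150) = 0.01366 and √(0.2242×0.7758/165) = 0.03247.
Because the samples are independent, SE_diff = √(0.01366² + 0.03247²) = 0.03523.
Using z* = 2.576 for 99%, ME = 2.576 × 0.03523 = 0.09075.
p̂₁ − p̂₂ = 0.0880; interval 0.0880 ± 0.09075 gives (-0.003, 0.179).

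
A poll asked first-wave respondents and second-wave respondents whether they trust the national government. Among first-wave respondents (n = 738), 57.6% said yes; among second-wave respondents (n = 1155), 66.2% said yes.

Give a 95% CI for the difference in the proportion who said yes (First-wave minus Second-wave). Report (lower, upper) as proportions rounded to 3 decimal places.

Each SE is √(p̂(1−p̂)/n): √(0.5760·0.4240/738) = 0.01819 and √(0.6620·0.3380/1155) = 0.01392.
SE(p̂₁ − p̂₂) = √(SE₁² + SE₂²) = √(0.0003308761 + 0.0001937664) = 0.02291, since the two samples are independent.
At 95% confidence z* = 1.960; margin = 1.960 × 0.02291 = 0.04490.
The difference is 0.5760 − 0.6620 = -0.0860, so the interval is -0.0860 ± 0.04490 = (-0.131, -0.041).

(-0.131, -0.041)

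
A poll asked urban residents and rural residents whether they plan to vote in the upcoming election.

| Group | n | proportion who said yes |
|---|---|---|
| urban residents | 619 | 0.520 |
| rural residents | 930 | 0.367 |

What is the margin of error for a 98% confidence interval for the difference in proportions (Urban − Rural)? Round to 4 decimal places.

The two standard errors are √(0.5200×0.4800/619) = 0.02008 and √(0.3670×0.6330/930) = 0.01580.
Because the samples are independent, SE_diff = √(0.02008² + 0.01580²) = 0.02555.
Using z* = 2.326 for 98%, ME = 2.326 × 0.02555 = 0.05943.

0.0594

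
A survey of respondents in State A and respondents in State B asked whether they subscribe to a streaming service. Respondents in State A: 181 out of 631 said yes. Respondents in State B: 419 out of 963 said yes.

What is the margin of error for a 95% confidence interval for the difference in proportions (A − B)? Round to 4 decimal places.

0.0472

Sample proportions: 181/631 = 0.2868, 419/963 = 0.4351.
Each SE is √(p̂(1−p̂)/n): √(0.2868·0.7132/631) = 0.01800 and √(0.4351·0.5649/963) = 0.01598.
SE(p̂₁ − p̂₂) = √(SE₁² + SE₂²) = √(0.000324 + 0.0002553604) = 0.02407, since the two samples are independent.
At 95% confidence z* = 1.960; margin = 1.960 × 0.02407 = 0.04718.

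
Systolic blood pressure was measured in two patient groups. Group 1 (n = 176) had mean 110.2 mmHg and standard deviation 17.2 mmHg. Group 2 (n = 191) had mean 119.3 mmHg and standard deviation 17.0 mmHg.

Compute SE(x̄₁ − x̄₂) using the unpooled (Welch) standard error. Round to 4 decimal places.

1.7872

Per-group SEs: s₁/√n₁ = 17.2/√176 = 1.2965, s₂/√n₂ = 17.0/√191 = 1.2301.
Unpooled SE of the difference: √(1.68091225 + 1.51314601) = 1.7872.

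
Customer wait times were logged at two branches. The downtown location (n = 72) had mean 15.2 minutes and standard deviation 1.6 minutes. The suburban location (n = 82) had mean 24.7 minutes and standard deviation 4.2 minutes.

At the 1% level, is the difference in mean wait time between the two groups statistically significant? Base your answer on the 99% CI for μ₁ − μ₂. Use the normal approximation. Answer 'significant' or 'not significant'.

SE₁ = s₁/√n₁ = 1.6/√72 = 0.1886; SE₂ = 4.2/√82 = 0.4638.
Independent samples, unequal variances: SE_diff = √(SE₁² + SE₂²) = √(0.03556996 + 0.21511044) = 0.5007.
z* = 2.576, so margin of error = 2.576 × 0.5007 = 1.2898.
Difference in means = 15.2 − 24.7 = -9.5000.
-9.5000 ± 1.2898 → (-10.7898, -8.2102).
The interval (-10.7898, -8.2102) does not contain 0, so the difference is significant.

significant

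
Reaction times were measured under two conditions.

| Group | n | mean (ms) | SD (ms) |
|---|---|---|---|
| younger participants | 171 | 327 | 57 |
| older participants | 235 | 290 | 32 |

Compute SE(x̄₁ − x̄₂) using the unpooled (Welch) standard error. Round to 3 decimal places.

4.833

Per-group SEs: s₁/√n₁ = 57/√171 = 4.3589, s₂/√n₂ = 32/√235 = 2.0874.
Unpooled SE of the difference: √(19.00000921 + 4.35723876) = 4.8329.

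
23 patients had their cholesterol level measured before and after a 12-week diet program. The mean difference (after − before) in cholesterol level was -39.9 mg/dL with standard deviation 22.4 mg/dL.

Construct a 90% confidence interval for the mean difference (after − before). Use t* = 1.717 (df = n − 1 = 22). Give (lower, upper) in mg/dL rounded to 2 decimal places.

(-47.92, -31.88)

This is a matched-pairs design, so SE = s_d/√n = 22.4/√23 = 4.6707.
Margin = 1.717 × 4.6707 = 8.0196; the interval is -39.9 ± 8.0196 = (-47.92, -31.88).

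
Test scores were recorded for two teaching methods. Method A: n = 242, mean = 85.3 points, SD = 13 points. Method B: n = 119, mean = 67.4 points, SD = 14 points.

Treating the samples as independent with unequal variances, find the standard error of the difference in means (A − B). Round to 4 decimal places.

1.5315

Standard errors of each mean: 13/√242 = 0.8357 and 14/√119 = 1.2834.
SE(x̄₁ − x̄₂) = √(0.8357² + 1.2834²) = 1.5315 for independent samples with unequal variances.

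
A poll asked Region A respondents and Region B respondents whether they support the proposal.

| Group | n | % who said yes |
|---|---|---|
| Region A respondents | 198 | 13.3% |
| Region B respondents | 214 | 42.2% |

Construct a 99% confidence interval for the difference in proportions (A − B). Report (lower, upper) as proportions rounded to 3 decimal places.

The two standard errors are √(0.1330×0.8670/198) = 0.02413 and √(0.4220×0.5780/214) = 0.03376.
Because the samples are independent, SE_diff = √(0.02413² + 0.03376²) = 0.04150.
Using z* = 2.576 for 99%, ME = 2.576 × 0.04150 = 0.10690.
p̂₁ − p̂₂ = -0.2890; interval -0.2890 ± 0.10690 gives (-0.396, -0.182).

(-0.396, -0.182)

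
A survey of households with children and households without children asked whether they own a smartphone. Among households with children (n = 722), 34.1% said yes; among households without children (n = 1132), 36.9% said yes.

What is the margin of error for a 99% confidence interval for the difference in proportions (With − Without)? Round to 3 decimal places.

0.059

SE₁ = √(p̂₁(1−p̂₁)/n₁) = √(0.3410·0.6590/722) = 0.01764; SE₂ = √(0.3690·0.6310/1132) = 0.01434.
Independent samples: SE of the difference = √(SE₁² + SE₂²) = √(0.0003111696 + 0.0002056356) = 0.02273.
z* for 99% confidence is 2.576, so the margin of error is 2.576 × 0.02273 = 0.05855.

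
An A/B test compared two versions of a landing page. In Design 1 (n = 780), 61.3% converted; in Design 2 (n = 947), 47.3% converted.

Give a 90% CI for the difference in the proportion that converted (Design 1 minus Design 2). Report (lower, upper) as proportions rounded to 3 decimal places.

SE₁ = √(p̂₁(1−p̂₁)/n₁) = √(0.6130·0.3870/780) = 0.01744; SE₂ = √(0.4730·0.5270/947) = 0.01622.
Independent samples: SE of the difference = √(SE₁² + SE₂²) = √(0.0003041536 + 0.0002630884) = 0.02382.
z* for 90% confidence is 1.645, so the margin of error is 1.645 × 0.02382 = 0.03918.
Point estimate p̂₁ − p̂₂ = 0.6130 − 0.4730 = 0.1400.
0.1400 ± 0.03918 → (0.101, 0.179).

(0.101, 0.179)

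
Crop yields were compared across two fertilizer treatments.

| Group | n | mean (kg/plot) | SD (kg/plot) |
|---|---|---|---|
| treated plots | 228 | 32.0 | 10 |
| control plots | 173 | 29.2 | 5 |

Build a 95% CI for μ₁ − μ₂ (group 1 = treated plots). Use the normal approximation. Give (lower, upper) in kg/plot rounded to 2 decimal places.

(1.30, 4.30)

SE₁ = s₁/√n₁ = 10/√228 = 0.6623; SE₂ = 5/√173 = 0.3801.
Independent samples, unequal variances: SE_diff = √(SE₁² + SE₂²) = √(0.43864129 + 0.14447601) = 0.7636.
z* = 1.960, so margin of error = 1.960 × 0.7636 = 1.4967.
Difference in means = 32.0 − 29.2 = 2.8000.
2.8000 ± 1.4967 → (1.30, 4.30).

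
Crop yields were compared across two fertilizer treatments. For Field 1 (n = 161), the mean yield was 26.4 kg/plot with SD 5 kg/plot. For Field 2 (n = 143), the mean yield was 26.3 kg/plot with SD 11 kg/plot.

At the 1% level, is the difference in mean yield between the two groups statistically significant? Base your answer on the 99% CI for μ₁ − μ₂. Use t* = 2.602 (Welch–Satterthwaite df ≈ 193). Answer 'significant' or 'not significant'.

not significant

SE₁ = s₁/√n₁ = 5/√161 = 0.3941; SE₂ = 11/√143 = 0.9199.
Independent samples, unequal variances: SE_diff = √(SE₁² + SE₂²) = √(0.15531481 + 0.84621601) = 1.0008.
t* = 2.602, so margin of error = 2.602 × 1.0008 = 2.6041.
Difference in means = 26.4 − 26.3 = 0.1000.
0.1000 ± 2.6041 → (-2.5041, 2.7041).
The interval (-2.5041, 2.7041) contains 0, so the difference is not significant.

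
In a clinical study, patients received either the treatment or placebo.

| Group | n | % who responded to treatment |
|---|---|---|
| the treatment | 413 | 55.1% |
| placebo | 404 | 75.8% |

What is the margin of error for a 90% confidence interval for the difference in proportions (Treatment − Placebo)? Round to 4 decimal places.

SE₁ = √(p̂₁(1−p̂₁)/n₁) = √(0.5510·0.4490/413) = 0.02448; SE₂ = √(0.7580·0.2420/404) = 0.02131.
Independent samples: SE of the difference = √(SE₁² + SE₂²) = √(0.0005992704 + 0.0004541161) = 0.03246.
z* for 90% confidence is 1.645, so the margin of error is 1.645 × 0.03246 = 0.05340.

0.0534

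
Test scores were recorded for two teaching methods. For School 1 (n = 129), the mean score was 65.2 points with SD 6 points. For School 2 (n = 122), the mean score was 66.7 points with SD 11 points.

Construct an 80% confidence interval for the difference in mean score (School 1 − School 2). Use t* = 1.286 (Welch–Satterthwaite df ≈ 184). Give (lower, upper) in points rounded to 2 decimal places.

SE₁ = s₁/√n₁ = 6/√129 = 0.5283; SE₂ = 11/√122 = 0.9959.
Independent samples, unequal variances: SE_diff = √(SE₁² + SE₂²) = √(0.27910089 + 0.99181681) = 1.1273.
t* = 1.286, so margin of error = 1.286 × 1.1273 = 1.4497.
Difference in means = 65.2 − 66.7 = -1.5000.
-1.5000 ± 1.4497 → (-2.95, -0.05).

(-2.95, -0.05)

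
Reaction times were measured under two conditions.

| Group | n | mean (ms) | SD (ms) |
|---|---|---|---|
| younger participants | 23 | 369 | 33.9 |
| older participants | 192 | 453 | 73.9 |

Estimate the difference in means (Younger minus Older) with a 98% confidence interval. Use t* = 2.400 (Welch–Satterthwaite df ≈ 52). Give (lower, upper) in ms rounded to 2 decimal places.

Per-group SEs: s₁/√n₁ = 33.9/√23 = 7.0686, s₂/√n₂ = 73.9/√192 = 5.3333.
Unpooled SE of the difference: √(49.96510596 + 28.44408889) = 8.8549.
Margin of error = t* · SE = 2.400 × 8.8549 = 21.2518.
x̄₁ − x̄₂ = 369 − 453 = -84.0000.
CI: -84.0000 ± 21.2518 = (-105.25, -62.75).

(-105.25, -62.75)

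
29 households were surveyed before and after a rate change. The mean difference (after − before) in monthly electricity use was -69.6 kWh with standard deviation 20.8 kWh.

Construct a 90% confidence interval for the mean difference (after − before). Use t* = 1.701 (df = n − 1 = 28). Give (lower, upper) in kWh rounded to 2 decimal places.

(-76.17, -63.03)

This is a matched-pairs design, so SE = s_d/√n = 20.8/√29 = 3.8625.
Margin = 1.701 × 3.8625 = 6.5701; the interval is -69.6 ± 6.5701 = (-76.17, -63.03).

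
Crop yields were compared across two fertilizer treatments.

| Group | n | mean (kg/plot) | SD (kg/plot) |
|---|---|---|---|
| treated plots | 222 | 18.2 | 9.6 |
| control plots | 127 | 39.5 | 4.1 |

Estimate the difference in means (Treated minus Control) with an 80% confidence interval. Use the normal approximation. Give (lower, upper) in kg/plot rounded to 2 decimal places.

Per-group SEs: s₁/√n₁ = 9.6/√222 = 0.6443, s₂/√n₂ = 4.1/√127 = 0.3638.
Unpooled SE of the difference: √(0.41512249 + 0.13235044) = 0.7399.
Margin of error = z* · SE = 1.282 × 0.7399 = 0.9486.
x̄₁ − x̄₂ = 18.2 − 39.5 = -21.3000.
CI: -21.3000 ± 0.9486 = (-22.25, -20.35).

(-22.25, -20.35)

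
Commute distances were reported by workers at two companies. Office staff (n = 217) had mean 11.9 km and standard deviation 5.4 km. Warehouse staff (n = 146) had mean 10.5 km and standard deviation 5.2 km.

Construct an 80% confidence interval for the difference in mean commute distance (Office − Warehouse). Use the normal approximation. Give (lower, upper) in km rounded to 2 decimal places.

(0.68, 2.12)

Per-group SEs: s₁/√n₁ = 5.4/√217 = 0.3666, s₂/√n₂ = 5.2/√146 = 0.4304.
Unpooled SE of the difference: √(0.13439556 + 0.18524416) = 0.5654.
Margin of error = z* · SE = 1.282 × 0.5654 = 0.7248.
x̄₁ − x̄₂ = 11.9 − 10.5 = 1.4000.
CI: 1.4000 ± 0.7248 = (0.68, 2.12).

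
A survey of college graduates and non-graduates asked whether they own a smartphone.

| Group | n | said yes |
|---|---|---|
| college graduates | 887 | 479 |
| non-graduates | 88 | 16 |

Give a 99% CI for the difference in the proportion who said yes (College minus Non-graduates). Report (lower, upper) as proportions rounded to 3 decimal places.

(0.244, 0.473)

First, p̂₁ = 479/887 = 0.5400; p̂₂ = 16/88 = 0.1818.
The two standard errors are √(0.5400×0.4600/887) = 0.01673 and √(0.1818×0.8182/88) = 0.04111.
Because the samples are independent, SE_diff = √(0.01673² + 0.04111²) = 0.04438.
Using z* = 2.576 for 99%, ME = 2.576 × 0.04438 = 0.11432.
p̂₁ − p̂₂ = 0.3582; interval 0.3582 ± 0.11432 gives (0.244, 0.473).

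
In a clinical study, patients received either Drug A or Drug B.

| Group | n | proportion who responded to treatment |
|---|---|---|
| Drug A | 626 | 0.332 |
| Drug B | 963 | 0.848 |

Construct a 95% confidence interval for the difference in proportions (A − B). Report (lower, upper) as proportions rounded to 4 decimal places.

(-0.5593, -0.4727)

SE₁ = √(p̂₁(1−p̂₁)/n₁) = √(0.3320·0.6680/626) = 0.01882; SE₂ = √(0.8480·0.1520/963) = 0.01157.
Independent samples: SE of the difference = √(SE₁² + SE₂²) = √(0.0003541924 + 0.0001338649) = 0.02209.
z* for 95% confidence is 1.960, so the margin of error is 1.960 × 0.02209 = 0.04330.
Point estimate p̂₁ − p̂₂ = 0.3320 − 0.8480 = -0.5160.
-0.5160 ± 0.04330 → (-0.5593, -0.4727).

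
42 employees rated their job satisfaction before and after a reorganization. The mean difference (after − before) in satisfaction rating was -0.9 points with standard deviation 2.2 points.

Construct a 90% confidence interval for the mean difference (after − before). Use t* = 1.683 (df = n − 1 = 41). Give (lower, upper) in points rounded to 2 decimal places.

(-1.47, -0.33)

This is a matched-pairs design, so SE = s_d/√n = 2.2/√42 = 0.3395.
Margin = 1.683 × 0.3395 = 0.5714; the interval is -0.9 ± 0.5714 = (-1.47, -0.33).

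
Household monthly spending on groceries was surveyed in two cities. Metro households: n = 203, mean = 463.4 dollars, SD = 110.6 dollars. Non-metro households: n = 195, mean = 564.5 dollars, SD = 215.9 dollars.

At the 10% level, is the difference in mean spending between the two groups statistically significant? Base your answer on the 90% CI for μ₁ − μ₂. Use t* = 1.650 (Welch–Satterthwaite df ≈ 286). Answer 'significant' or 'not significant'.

significant

SE₁ = s₁/√n₁ = 110.6/√203 = 7.7626; SE₂ = 215.9/√195 = 15.4609.
Independent samples, unequal variances: SE_diff = √(SE₁² + SE₂²) = √(60.25795876 + 239.03942881) = 17.3002.
t* = 1.650, so margin of error = 1.650 × 17.3002 = 28.5453.
Difference in means = 463.4 − 564.5 = -101.1000.
-101.1000 ± 28.5453 → (-129.6453, -72.5547).
The interval (-129.6453, -72.5547) does not contain 0, so the difference is significant.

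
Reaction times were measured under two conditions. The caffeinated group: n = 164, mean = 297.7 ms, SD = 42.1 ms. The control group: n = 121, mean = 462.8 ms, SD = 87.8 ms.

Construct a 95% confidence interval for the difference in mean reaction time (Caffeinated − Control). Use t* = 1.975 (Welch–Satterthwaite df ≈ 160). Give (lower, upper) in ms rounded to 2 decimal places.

Per-group SEs: s₁/√n₁ = 42.1/√164 = 3.2875, s₂/√n₂ = 87.8/√121 = 7.9818.
Unpooled SE of the difference: √(10.80765625 + 63.70913124) = 8.6323.
Margin of error = t* · SE = 1.975 × 8.6323 = 17.0488.
x̄₁ − x̄₂ = 297.7 − 462.8 = -165.1000.
CI: -165.1000 ± 17.0488 = (-182.15, -148.05).

(-182.15, -148.05)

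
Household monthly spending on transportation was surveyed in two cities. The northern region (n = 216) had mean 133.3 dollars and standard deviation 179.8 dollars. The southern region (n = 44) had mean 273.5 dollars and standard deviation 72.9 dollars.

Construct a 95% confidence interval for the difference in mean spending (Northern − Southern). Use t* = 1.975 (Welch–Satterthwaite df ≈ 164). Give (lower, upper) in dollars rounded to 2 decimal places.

(-172.68, -107.72)

SE₁ = s₁/√n₁ = 179.8/√216 = 12.2338; SE₂ = 72.9/√44 = 10.9901.
Independent samples, unequal variances: SE_diff = √(SE₁² + SE₂²) = √(149.66586244 + 120.78229801) = 16.4453.
t* = 1.975, so margin of error = 1.975 × 16.4453 = 32.4795.
Difference in means = 133.3 − 273.5 = -140.2000.
-140.2000 ± 32.4795 → (-172.68, -107.72).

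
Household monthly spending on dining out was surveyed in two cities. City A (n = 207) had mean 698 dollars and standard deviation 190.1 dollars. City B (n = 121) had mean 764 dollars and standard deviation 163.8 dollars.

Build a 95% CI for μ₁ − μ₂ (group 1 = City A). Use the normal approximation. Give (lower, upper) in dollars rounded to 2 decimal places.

(-105.02, -26.98)

Per-group SEs: s₁/√n₁ = 190.1/√207 = 13.2129, s₂/√n₂ = 163.8/√121 = 14.8909.
Unpooled SE of the difference: √(174.58072641 + 221.73890281) = 19.9078.
Margin of error = z* · SE = 1.960 × 19.9078 = 39.0193.
x̄₁ − x̄₂ = 698 − 764 = -66.0000.
CI: -66.0000 ± 39.0193 = (-105.02, -26.98).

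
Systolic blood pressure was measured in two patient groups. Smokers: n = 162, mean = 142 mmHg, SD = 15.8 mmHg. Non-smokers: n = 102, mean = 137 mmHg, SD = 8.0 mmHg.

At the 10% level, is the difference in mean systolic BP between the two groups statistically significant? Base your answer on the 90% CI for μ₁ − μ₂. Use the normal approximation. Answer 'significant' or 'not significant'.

significant

Per-group SEs: s₁/√n₁ = 15.8/√162 = 1.2414, s₂/√n₂ = 8.0/√102 = 0.7921.
Unpooled SE of the difference: √(1.54107396 + 0.62742241) = 1.4726.
Margin of error = z* · SE = 1.645 × 1.4726 = 2.4224.
x̄₁ − x̄₂ = 142 − 137 = 5.0000.
CI: 5.0000 ± 2.4224 = (2.5776, 7.4224).
The interval (2.5776, 7.4224) does not contain 0, so the difference is significant.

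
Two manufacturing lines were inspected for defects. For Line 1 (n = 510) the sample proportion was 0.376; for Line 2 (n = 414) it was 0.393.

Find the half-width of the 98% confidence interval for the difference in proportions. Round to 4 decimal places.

The two standard errors are √(0.3760×0.6240/510) = 0.02145 and √(0.3930×0.6070/414) = 0.02400.
Because the samples are independent, SE_diff = √(0.02145² + 0.02400²) = 0.03219.
Using z* = 2.326 for 98%, ME = 2.326 × 0.03219 = 0.07487.

0.0749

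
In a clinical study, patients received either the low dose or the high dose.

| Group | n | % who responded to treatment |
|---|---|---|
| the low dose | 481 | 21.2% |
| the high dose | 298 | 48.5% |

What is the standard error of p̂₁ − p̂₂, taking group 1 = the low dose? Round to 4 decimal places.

Each SE is √(p̂(1−p̂)/n): √(0.2120·0.7880/481) = 0.01864 and √(0.4850·0.5150/298) = 0.02895.
SE(p̂₁ − p̂₂) = √(SE₁² + SE₂²) = √(0.0003474496 + 0.0008381025) = 0.03443, since the two samples are independent.

0.0344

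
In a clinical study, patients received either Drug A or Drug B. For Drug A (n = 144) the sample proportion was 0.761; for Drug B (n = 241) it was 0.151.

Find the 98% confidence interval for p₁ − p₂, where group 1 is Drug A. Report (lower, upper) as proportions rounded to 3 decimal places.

The two standard errors are √(0.7610×0.2390/144) = 0.03554 and √(0.1510×0.8490/241) = 0.02306.
Because the samples are independent, SE_diff = √(0.03554² + 0.02306²) = 0.04237.
Using z* = 2.326 for 98%, ME = 2.326 × 0.04237 = 0.09855.
p̂₁ − p̂₂ = 0.6100; interval 0.6100 ± 0.09855 gives (0.511, 0.709).

(0.511, 0.709)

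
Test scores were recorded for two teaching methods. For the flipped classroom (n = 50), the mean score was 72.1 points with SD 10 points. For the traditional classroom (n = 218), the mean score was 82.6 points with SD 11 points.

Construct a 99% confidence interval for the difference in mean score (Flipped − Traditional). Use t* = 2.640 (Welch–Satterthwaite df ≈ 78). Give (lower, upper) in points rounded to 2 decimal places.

(-14.72, -6.28)

SE₁ = s₁/√n₁ = 10/√50 = 1.4142; SE₂ = 11/√218 = 0.7450.
Independent samples, unequal variances: SE_diff = √(SE₁² + SE₂²) = √(1.99996164 + 0.555025) = 1.5984.
t* = 2.640, so margin of error = 2.640 × 1.5984 = 4.2198.
Difference in means = 72.1 − 82.6 = -10.5000.
-10.5000 ± 4.2198 → (-14.72, -6.28).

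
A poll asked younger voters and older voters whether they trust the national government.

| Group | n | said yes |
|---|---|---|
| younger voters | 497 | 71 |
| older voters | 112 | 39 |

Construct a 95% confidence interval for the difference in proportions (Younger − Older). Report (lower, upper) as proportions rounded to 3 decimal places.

(-0.299, -0.112)

First, p̂₁ = 71/497 = 0.1429; p̂₂ = 39/112 = 0.3482.
The two standard errors are √(0.1429×0.8571/497) = 0.01570 and √(0.3482×0.6518/112) = 0.04502.
Because the samples are independent, SE_diff = √(0.01570² + 0.04502²) = 0.04768.
Using z* = 1.960 for 95%, ME = 1.960 × 0.04768 = 0.09345.
p̂₁ − p̂₂ = -0.2053; interval -0.2053 ± 0.09345 gives (-0.299, -0.112).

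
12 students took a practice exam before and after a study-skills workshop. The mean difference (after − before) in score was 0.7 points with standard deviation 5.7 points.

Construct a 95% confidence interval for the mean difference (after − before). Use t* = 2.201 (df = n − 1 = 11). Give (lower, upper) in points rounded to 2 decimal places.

This is a matched-pairs design, so SE = s_d/√n = 5.7/√12 = 1.6454.
Margin = 2.201 × 1.6454 = 3.6215; the interval is 0.7 ± 3.6215 = (-2.92, 4.32).

(-2.92, 4.32)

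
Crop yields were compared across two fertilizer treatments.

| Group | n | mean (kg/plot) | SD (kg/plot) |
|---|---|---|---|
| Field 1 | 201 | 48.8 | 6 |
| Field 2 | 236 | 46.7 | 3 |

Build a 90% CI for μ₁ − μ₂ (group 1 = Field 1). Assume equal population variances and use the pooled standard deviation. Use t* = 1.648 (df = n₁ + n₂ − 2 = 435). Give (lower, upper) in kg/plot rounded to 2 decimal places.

(1.37, 2.83)

Pooled variance s_p² = [200·6² + 235·3²] / (201+236−2) = 21.4138, so s_p = 4.6275.
SE_diff = s_p·√(1/n₁ + 1/n₂) = 4.6275·√(1/201 + 1/236) = 0.4442.
t* = 1.648; margin = 1.648 × 0.4442 = 0.7320.
Difference = 48.8 − 46.7 = 2.1000.
2.1000 ± 0.7320 → (1.37, 2.83).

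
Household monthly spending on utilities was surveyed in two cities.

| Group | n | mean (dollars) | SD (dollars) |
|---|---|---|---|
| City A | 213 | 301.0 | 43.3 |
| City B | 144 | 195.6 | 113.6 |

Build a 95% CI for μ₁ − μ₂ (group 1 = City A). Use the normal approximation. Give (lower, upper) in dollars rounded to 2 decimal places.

Standard errors of each mean: 43.3/√213 = 2.9669 and 113.6/√144 = 9.4667.
SE(x̄₁ − x̄₂) = √(2.9669² + 9.4667²) = 9.9207 for independent samples with unequal variances.
With z* = 1.960, the margin is 1.960 × 9.9207 = 19.4446.
x̄₁ − x̄₂ = 301.0 − 195.6 = 105.4000; the interval is 105.4000 ± 19.4446 = (85.96, 124.84).

(85.96, 124.84)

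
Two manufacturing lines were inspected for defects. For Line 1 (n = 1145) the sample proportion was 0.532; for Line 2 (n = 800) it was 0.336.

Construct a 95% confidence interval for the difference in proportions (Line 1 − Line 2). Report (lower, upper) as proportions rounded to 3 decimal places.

(0.152, 0.240)

SE₁ = √(p̂₁(1−p̂₁)/n₁) = √(0.5320·0.4680/1145) = 0.01475; SE₂ = √(0.3360·0.6640/800) = 0.01670.
Independent samples: SE of the difference = √(SE₁² + SE₂²) = √(0.0002175625 + 0.00027889) = 0.02228.
z* for 95% confidence is 1.960, so the margin of error is 1.960 × 0.02228 = 0.04367.
Point estimate p̂₁ − p̂₂ = 0.5320 − 0.3360 = 0.1960.
0.1960 ± 0.04367 → (0.152, 0.240).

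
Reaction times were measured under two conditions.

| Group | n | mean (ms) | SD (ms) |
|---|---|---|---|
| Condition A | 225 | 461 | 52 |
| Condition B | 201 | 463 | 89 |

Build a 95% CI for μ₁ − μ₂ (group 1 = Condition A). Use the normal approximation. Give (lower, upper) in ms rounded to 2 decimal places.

(-16.06, 12.06)

Per-group SEs: s₁/√n₁ = 52/√225 = 3.4667, s₂/√n₂ = 89/√201 = 6.2776.
Unpooled SE of the difference: √(12.01800889 + 39.40826176) = 7.1712.
Margin of error = z* · SE = 1.960 × 7.1712 = 14.0556.
x̄₁ − x̄₂ = 461 − 463 = -2.0000.
CI: -2.0000 ± 14.0556 = (-16.06, 12.06).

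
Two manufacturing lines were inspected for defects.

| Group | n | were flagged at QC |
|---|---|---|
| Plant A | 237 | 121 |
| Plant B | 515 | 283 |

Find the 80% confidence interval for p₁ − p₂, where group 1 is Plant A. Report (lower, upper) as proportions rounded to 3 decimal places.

Sample proportions: 121/237 = 0.5105, 283/515 = 0.5495.
Each SE is √(p̂(1−p̂)/n): √(0.5105·0.4895/237) = 0.03247 and √(0.5495·0.4505/515) = 0.02192.
SE(p̂₁ − p̂₂) = √(SE₁² + SE₂²) = √(0.0010543009 + 0.0004804864) = 0.03918, since the two samples are independent.
At 80% confidence z* = 1.282; margin = 1.282 × 0.03918 = 0.05023.
The difference is 0.5105 − 0.5495 = -0.0390, so the interval is -0.0390 ± 0.05023 = (-0.089, 0.011).

(-0.089, 0.011)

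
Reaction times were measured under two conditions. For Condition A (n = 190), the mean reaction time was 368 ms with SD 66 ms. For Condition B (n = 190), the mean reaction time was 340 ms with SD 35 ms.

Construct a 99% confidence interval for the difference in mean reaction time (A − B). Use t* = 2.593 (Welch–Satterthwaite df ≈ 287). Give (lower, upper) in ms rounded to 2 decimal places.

(13.95, 42.05)

Standard errors of each mean: 66/√190 = 4.7881 and 35/√190 = 2.5392.
SE(x̄₁ − x̄₂) = √(4.7881² + 2.5392²) = 5.4197 for independent samples with unequal variances.
With t* = 2.593, the margin is 2.593 × 5.4197 = 14.0533.
x̄₁ − x̄₂ = 368 − 340 = 28.0000; the interval is 28.0000 ± 14.0533 = (13.95, 42.05).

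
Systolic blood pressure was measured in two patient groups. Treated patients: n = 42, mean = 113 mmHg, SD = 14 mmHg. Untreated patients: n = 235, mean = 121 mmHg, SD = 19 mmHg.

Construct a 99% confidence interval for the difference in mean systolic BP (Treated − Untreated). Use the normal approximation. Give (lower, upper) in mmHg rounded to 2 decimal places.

SE₁ = s₁/√n₁ = 14/√42 = 2.1602; SE₂ = 19/√235 = 1.2394.
Independent samples, unequal variances: SE_diff = √(SE₁² + SE₂²) = √(4.66646404 + 1.53611236) = 2.4905.
z* = 2.576, so margin of error = 2.576 × 2.4905 = 6.4155.
Difference in means = 113 − 121 = -8.0000.
-8.0000 ± 6.4155 → (-14.42, -1.58).

(-14.42, -1.58)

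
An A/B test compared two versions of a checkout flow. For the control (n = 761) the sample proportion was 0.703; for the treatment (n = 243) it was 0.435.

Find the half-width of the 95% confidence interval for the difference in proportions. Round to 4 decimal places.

SE₁ = √(p̂₁(1−p̂₁)/n₁) = √(0.7030·0.2970/761) = 0.01656; SE₂ = √(0.4350·0.5650/243) = 0.03180.
Independent samples: SE of the difference = √(SE₁² + SE₂²) = √(0.0002742336 + 0.00101124) = 0.03585.
z* for 95% confidence is 1.960, so the margin of error is 1.960 × 0.03585 = 0.07027.

0.0703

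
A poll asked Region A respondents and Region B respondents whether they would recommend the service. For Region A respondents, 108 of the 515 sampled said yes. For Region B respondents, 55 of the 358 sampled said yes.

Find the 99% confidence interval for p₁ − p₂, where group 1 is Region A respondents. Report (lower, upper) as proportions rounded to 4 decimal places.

p̂₁ = 108/515 = 0.2097 and p̂₂ = 55/358 = 0.1536.
SE₁ = √(p̂₁(1−p̂₁)/n₁) = √(0.2097·0.7903/515) = 0.01794; SE₂ = √(0.1536·0.8464/358) = 0.01906.
Independent samples: SE of the difference = √(SE₁² + SE₂²) = √(0.0003218436 + 0.0003632836) = 0.02617.
z* for 99% confidence is 2.576, so the margin of error is 2.576 × 0.02617 = 0.06741.
Point estimate p̂₁ − p̂₂ = 0.2097 − 0.1536 = 0.0561.
0.0561 ± 0.06741 → (-0.0113, 0.1235).

(-0.0113, 0.1235)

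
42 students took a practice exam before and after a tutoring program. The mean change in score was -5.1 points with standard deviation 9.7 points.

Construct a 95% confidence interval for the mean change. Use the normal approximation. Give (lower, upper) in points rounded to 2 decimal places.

Paired design: SE = s_d/√n = 9.7/√42 = 1.4967.
z* = 1.960; margin of error = 1.960 × 1.4967 = 2.9335.
-5.1 ± 2.9335 → (-8.03, -2.17).

(-8.03, -2.17)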